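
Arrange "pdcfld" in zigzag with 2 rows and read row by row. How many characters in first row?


Zigzag "pdcfld" into 2 rows:
Placing characters:
  'p' => row 0
  'd' => row 1
  'c' => row 0
  'f' => row 1
  'l' => row 0
  'd' => row 1
Rows:
  Row 0: "pcl"
  Row 1: "dfd"
First row length: 3

3


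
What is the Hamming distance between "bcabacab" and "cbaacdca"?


Comparing "bcabacab" and "cbaacdca" position by position:
  Position 0: 'b' vs 'c' => differ
  Position 1: 'c' vs 'b' => differ
  Position 2: 'a' vs 'a' => same
  Position 3: 'b' vs 'a' => differ
  Position 4: 'a' vs 'c' => differ
  Position 5: 'c' vs 'd' => differ
  Position 6: 'a' vs 'c' => differ
  Position 7: 'b' vs 'a' => differ
Total differences (Hamming distance): 7

7


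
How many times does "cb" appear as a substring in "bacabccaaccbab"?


Searching for "cb" in "bacabccaaccbab"
Scanning each position:
  Position 0: "ba" => no
  Position 1: "ac" => no
  Position 2: "ca" => no
  Position 3: "ab" => no
  Position 4: "bc" => no
  Position 5: "cc" => no
  Position 6: "ca" => no
  Position 7: "aa" => no
  Position 8: "ac" => no
  Position 9: "cc" => no
  Position 10: "cb" => MATCH
  Position 11: "ba" => no
  Position 12: "ab" => no
Total occurrences: 1

1


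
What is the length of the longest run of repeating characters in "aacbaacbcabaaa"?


Input: "aacbaacbcabaaa"
Scanning for longest run:
  Position 1 ('a'): continues run of 'a', length=2
  Position 2 ('c'): new char, reset run to 1
  Position 3 ('b'): new char, reset run to 1
  Position 4 ('a'): new char, reset run to 1
  Position 5 ('a'): continues run of 'a', length=2
  Position 6 ('c'): new char, reset run to 1
  Position 7 ('b'): new char, reset run to 1
  Position 8 ('c'): new char, reset run to 1
  Position 9 ('a'): new char, reset run to 1
  Position 10 ('b'): new char, reset run to 1
  Position 11 ('a'): new char, reset run to 1
  Position 12 ('a'): continues run of 'a', length=2
  Position 13 ('a'): continues run of 'a', length=3
Longest run: 'a' with length 3

3


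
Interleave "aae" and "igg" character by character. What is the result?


Interleaving "aae" and "igg":
  Position 0: 'a' from first, 'i' from second => "ai"
  Position 1: 'a' from first, 'g' from second => "ag"
  Position 2: 'e' from first, 'g' from second => "eg"
Result: aiageg

aiageg


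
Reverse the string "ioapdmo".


Input: ioapdmo
Reading characters right to left:
  Position 6: 'o'
  Position 5: 'm'
  Position 4: 'd'
  Position 3: 'p'
  Position 2: 'a'
  Position 1: 'o'
  Position 0: 'i'
Reversed: omdpaoi

omdpaoi


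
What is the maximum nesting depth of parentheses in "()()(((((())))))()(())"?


Input: "()()(((((())))))()(())"
Tracking depth:
  Position 0 '(': depth becomes 1
  Position 1 ')': depth becomes 0
  Position 2 '(': depth becomes 1
  Position 3 ')': depth becomes 0
  Position 4 '(': depth becomes 1
  Position 5 '(': depth becomes 2
  Position 6 '(': depth becomes 3
  Position 7 '(': depth becomes 4
  Position 8 '(': depth becomes 5
  Position 9 '(': depth becomes 6
  Position 10 ')': depth becomes 5
  Position 11 ')': depth becomes 4
  Position 12 ')': depth becomes 3
  Position 13 ')': depth becomes 2
  Position 14 ')': depth becomes 1
  Position 15 ')': depth becomes 0
  Position 16 '(': depth becomes 1
  Position 17 ')': depth becomes 0
  Position 18 '(': depth becomes 1
  Position 19 '(': depth becomes 2
  Position 20 ')': depth becomes 1
  Position 21 ')': depth becomes 0
Maximum depth reached: 6

6


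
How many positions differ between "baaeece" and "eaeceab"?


Comparing "baaeece" and "eaeceab" position by position:
  Position 0: 'b' vs 'e' => DIFFER
  Position 1: 'a' vs 'a' => same
  Position 2: 'a' vs 'e' => DIFFER
  Position 3: 'e' vs 'c' => DIFFER
  Position 4: 'e' vs 'e' => same
  Position 5: 'c' vs 'a' => DIFFER
  Position 6: 'e' vs 'b' => DIFFER
Positions that differ: 5

5


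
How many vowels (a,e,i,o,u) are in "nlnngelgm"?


Input: nlnngelgm
Checking each character:
  'n' at position 0: consonant
  'l' at position 1: consonant
  'n' at position 2: consonant
  'n' at position 3: consonant
  'g' at position 4: consonant
  'e' at position 5: vowel (running total: 1)
  'l' at position 6: consonant
  'g' at position 7: consonant
  'm' at position 8: consonant
Total vowels: 1

1


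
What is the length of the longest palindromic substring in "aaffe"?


Input: "aaffe"
Checking substrings for palindromes:
  [0:2] "aa" (len 2) => palindrome
  [2:4] "ff" (len 2) => palindrome
Longest palindromic substring: "aa" with length 2

2


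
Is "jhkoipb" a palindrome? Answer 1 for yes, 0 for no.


Input: jhkoipb
Reversed: bpiokhj
  Compare pos 0 ('j') with pos 6 ('b'): MISMATCH
  Compare pos 1 ('h') with pos 5 ('p'): MISMATCH
  Compare pos 2 ('k') with pos 4 ('i'): MISMATCH
Result: not a palindrome

0


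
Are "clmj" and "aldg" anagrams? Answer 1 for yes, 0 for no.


Strings: "clmj", "aldg"
Sorted first:  cjlm
Sorted second: adgl
Differ at position 0: 'c' vs 'a' => not anagrams

0


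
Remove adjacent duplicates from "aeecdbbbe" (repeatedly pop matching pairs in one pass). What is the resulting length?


Input: aeecdbbbe
Stack-based adjacent duplicate removal:
  Read 'a': push. Stack: a
  Read 'e': push. Stack: ae
  Read 'e': matches stack top 'e' => pop. Stack: a
  Read 'c': push. Stack: ac
  Read 'd': push. Stack: acd
  Read 'b': push. Stack: acdb
  Read 'b': matches stack top 'b' => pop. Stack: acd
  Read 'b': push. Stack: acdb
  Read 'e': push. Stack: acdbe
Final stack: "acdbe" (length 5)

5


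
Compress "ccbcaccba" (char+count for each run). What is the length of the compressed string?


Input: ccbcaccba
Runs:
  'c' x 2 => "c2"
  'b' x 1 => "b1"
  'c' x 1 => "c1"
  'a' x 1 => "a1"
  'c' x 2 => "c2"
  'b' x 1 => "b1"
  'a' x 1 => "a1"
Compressed: "c2b1c1a1c2b1a1"
Compressed length: 14

14


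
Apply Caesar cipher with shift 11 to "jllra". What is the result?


Caesar cipher: shift "jllra" by 11
  'j' (pos 9) + 11 = pos 20 = 'u'
  'l' (pos 11) + 11 = pos 22 = 'w'
  'l' (pos 11) + 11 = pos 22 = 'w'
  'r' (pos 17) + 11 = pos 2 = 'c'
  'a' (pos 0) + 11 = pos 11 = 'l'
Result: uwwcl

uwwcl


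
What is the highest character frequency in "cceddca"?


Input: cceddca
Character counts:
  'a': 1
  'c': 3
  'd': 2
  'e': 1
Maximum frequency: 3

3


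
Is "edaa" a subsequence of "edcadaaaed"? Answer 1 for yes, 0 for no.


Check if "edaa" is a subsequence of "edcadaaaed"
Greedy scan:
  Position 0 ('e'): matches sub[0] = 'e'
  Position 1 ('d'): matches sub[1] = 'd'
  Position 2 ('c'): no match needed
  Position 3 ('a'): matches sub[2] = 'a'
  Position 4 ('d'): no match needed
  Position 5 ('a'): matches sub[3] = 'a'
  Position 6 ('a'): no match needed
  Position 7 ('a'): no match needed
  Position 8 ('e'): no match needed
  Position 9 ('d'): no match needed
All 4 characters matched => is a subsequence

1


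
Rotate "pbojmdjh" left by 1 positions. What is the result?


Input: "pbojmdjh", rotate left by 1
First 1 characters: "p"
Remaining characters: "bojmdjh"
Concatenate remaining + first: "bojmdjh" + "p" = "bojmdjhp"

bojmdjhp


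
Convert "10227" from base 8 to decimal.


Input: "10227" in base 8
Positional expansion:
  Digit '1' (value 1) x 8^4 = 4096
  Digit '0' (value 0) x 8^3 = 0
  Digit '2' (value 2) x 8^2 = 128
  Digit '2' (value 2) x 8^1 = 16
  Digit '7' (value 7) x 8^0 = 7
Sum = 4247

4247


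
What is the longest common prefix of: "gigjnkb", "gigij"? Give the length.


Words: gigjnkb, gigij
  Position 0: all 'g' => match
  Position 1: all 'i' => match
  Position 2: all 'g' => match
  Position 3: ('j', 'i') => mismatch, stop
LCP = "gig" (length 3)

3


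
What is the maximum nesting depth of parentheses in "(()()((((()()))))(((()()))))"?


Input: "(()()((((()()))))(((()()))))"
Tracking depth:
  Position 0 '(': depth becomes 1
  Position 1 '(': depth becomes 2
  Position 2 ')': depth becomes 1
  Position 3 '(': depth becomes 2
  Position 4 ')': depth becomes 1
  Position 5 '(': depth becomes 2
  Position 6 '(': depth becomes 3
  Position 7 '(': depth becomes 4
  Position 8 '(': depth becomes 5
  Position 9 '(': depth becomes 6
  Position 10 ')': depth becomes 5
  Position 11 '(': depth becomes 6
  Position 12 ')': depth becomes 5
  Position 13 ')': depth becomes 4
  Position 14 ')': depth becomes 3
  Position 15 ')': depth becomes 2
  Position 16 ')': depth becomes 1
  Position 17 '(': depth becomes 2
  Position 18 '(': depth becomes 3
  Position 19 '(': depth becomes 4
  Position 20 '(': depth becomes 5
  Position 21 ')': depth becomes 4
  Position 22 '(': depth becomes 5
  Position 23 ')': depth becomes 4
  Position 24 ')': depth becomes 3
  Position 25 ')': depth becomes 2
  Position 26 ')': depth becomes 1
  Position 27 ')': depth becomes 0
Maximum depth reached: 6

6


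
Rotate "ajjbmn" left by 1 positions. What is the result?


Input: "ajjbmn", rotate left by 1
First 1 characters: "a"
Remaining characters: "jjbmn"
Concatenate remaining + first: "jjbmn" + "a" = "jjbmna"

jjbmna


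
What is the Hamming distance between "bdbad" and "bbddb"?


Comparing "bdbad" and "bbddb" position by position:
  Position 0: 'b' vs 'b' => same
  Position 1: 'd' vs 'b' => differ
  Position 2: 'b' vs 'd' => differ
  Position 3: 'a' vs 'd' => differ
  Position 4: 'd' vs 'b' => differ
Total differences (Hamming distance): 4

4


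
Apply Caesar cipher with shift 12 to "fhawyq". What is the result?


Caesar cipher: shift "fhawyq" by 12
  'f' (pos 5) + 12 = pos 17 = 'r'
  'h' (pos 7) + 12 = pos 19 = 't'
  'a' (pos 0) + 12 = pos 12 = 'm'
  'w' (pos 22) + 12 = pos 8 = 'i'
  'y' (pos 24) + 12 = pos 10 = 'k'
  'q' (pos 16) + 12 = pos 2 = 'c'
Result: rtmikc

rtmikc


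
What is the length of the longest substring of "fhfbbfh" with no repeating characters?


Input: "fhfbbfh"
Sliding window (track last position of each char):
  Position 0 ('f'): window [0,0] length 1 -- new best
  Position 1 ('h'): window [0,1] length 2 -- new best
  Position 2 ('f'): repeat (last at 0), move window start to 1
  Position 2 ('f'): window [1,2] length 2
  Position 3 ('b'): window [1,3] length 3 -- new best
  Position 4 ('b'): repeat (last at 3), move window start to 4
  Position 4 ('b'): window [4,4] length 1
  Position 5 ('f'): window [4,5] length 2
  Position 6 ('h'): window [4,6] length 3
Longest substring with no repeats: "hfb" with length 3

3


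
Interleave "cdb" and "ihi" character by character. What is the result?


Interleaving "cdb" and "ihi":
  Position 0: 'c' from first, 'i' from second => "ci"
  Position 1: 'd' from first, 'h' from second => "dh"
  Position 2: 'b' from first, 'i' from second => "bi"
Result: cidhbi

cidhbi


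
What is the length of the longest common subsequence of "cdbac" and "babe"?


LCS of "cdbac" and "babe"
DP table:
           b    a    b    e
      0    0    0    0    0
  c   0    0    0    0    0
  d   0    0    0    0    0
  b   0    1    1    1    1
  a   0    1    2    2    2
  c   0    1    2    2    2
LCS length = dp[5][4] = 2

2


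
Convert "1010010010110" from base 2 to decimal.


Input: "1010010010110" in base 2
Positional expansion:
  Digit '1' (value 1) x 2^12 = 4096
  Digit '0' (value 0) x 2^11 = 0
  Digit '1' (value 1) x 2^10 = 1024
  Digit '0' (value 0) x 2^9 = 0
  Digit '0' (value 0) x 2^8 = 0
  Digit '1' (value 1) x 2^7 = 128
  Digit '0' (value 0) x 2^6 = 0
  Digit '0' (value 0) x 2^5 = 0
  Digit '1' (value 1) x 2^4 = 16
  Digit '0' (value 0) x 2^3 = 0
  Digit '1' (value 1) x 2^2 = 4
  Digit '1' (value 1) x 2^1 = 2
  Digit '0' (value 0) x 2^0 = 0
Sum = 5270

5270


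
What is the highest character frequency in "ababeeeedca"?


Input: ababeeeedca
Character counts:
  'a': 3
  'b': 2
  'c': 1
  'd': 1
  'e': 4
Maximum frequency: 4

4


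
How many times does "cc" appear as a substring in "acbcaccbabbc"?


Searching for "cc" in "acbcaccbabbc"
Scanning each position:
  Position 0: "ac" => no
  Position 1: "cb" => no
  Position 2: "bc" => no
  Position 3: "ca" => no
  Position 4: "ac" => no
  Position 5: "cc" => MATCH
  Position 6: "cb" => no
  Position 7: "ba" => no
  Position 8: "ab" => no
  Position 9: "bb" => no
  Position 10: "bc" => no
Total occurrences: 1

1


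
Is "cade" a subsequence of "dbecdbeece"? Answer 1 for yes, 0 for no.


Check if "cade" is a subsequence of "dbecdbeece"
Greedy scan:
  Position 0 ('d'): no match needed
  Position 1 ('b'): no match needed
  Position 2 ('e'): no match needed
  Position 3 ('c'): matches sub[0] = 'c'
  Position 4 ('d'): no match needed
  Position 5 ('b'): no match needed
  Position 6 ('e'): no match needed
  Position 7 ('e'): no match needed
  Position 8 ('c'): no match needed
  Position 9 ('e'): no match needed
Only matched 1/4 characters => not a subsequence

0


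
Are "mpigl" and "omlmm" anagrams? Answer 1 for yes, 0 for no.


Strings: "mpigl", "omlmm"
Sorted first:  gilmp
Sorted second: lmmmo
Differ at position 0: 'g' vs 'l' => not anagrams

0


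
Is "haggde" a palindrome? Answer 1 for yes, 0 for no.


Input: haggde
Reversed: edggah
  Compare pos 0 ('h') with pos 5 ('e'): MISMATCH
  Compare pos 1 ('a') with pos 4 ('d'): MISMATCH
  Compare pos 2 ('g') with pos 3 ('g'): match
Result: not a palindrome

0


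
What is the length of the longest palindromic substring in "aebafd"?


Input: "aebafd"
Checking substrings for palindromes:
  No multi-char palindromic substrings found
Longest palindromic substring: "a" with length 1

1


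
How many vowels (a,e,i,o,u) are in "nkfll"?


Input: nkfll
Checking each character:
  'n' at position 0: consonant
  'k' at position 1: consonant
  'f' at position 2: consonant
  'l' at position 3: consonant
  'l' at position 4: consonant
Total vowels: 0

0


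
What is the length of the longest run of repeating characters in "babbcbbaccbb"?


Input: "babbcbbaccbb"
Scanning for longest run:
  Position 1 ('a'): new char, reset run to 1
  Position 2 ('b'): new char, reset run to 1
  Position 3 ('b'): continues run of 'b', length=2
  Position 4 ('c'): new char, reset run to 1
  Position 5 ('b'): new char, reset run to 1
  Position 6 ('b'): continues run of 'b', length=2
  Position 7 ('a'): new char, reset run to 1
  Position 8 ('c'): new char, reset run to 1
  Position 9 ('c'): continues run of 'c', length=2
  Position 10 ('b'): new char, reset run to 1
  Position 11 ('b'): continues run of 'b', length=2
Longest run: 'b' with length 2

2


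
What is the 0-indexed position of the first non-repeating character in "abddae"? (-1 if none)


Input: abddae
Character frequencies:
  'a': 2
  'b': 1
  'd': 2
  'e': 1
Scanning left to right for freq == 1:
  Position 0 ('a'): freq=2, skip
  Position 1 ('b'): unique! => answer = 1

1


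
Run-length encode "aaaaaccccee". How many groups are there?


Input: aaaaaccccee
Scanning for consecutive runs:
  Group 1: 'a' x 5 (positions 0-4)
  Group 2: 'c' x 4 (positions 5-8)
  Group 3: 'e' x 2 (positions 9-10)
Total groups: 3

3


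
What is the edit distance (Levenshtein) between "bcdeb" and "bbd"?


Computing edit distance: "bcdeb" -> "bbd"
DP table:
           b    b    d
      0    1    2    3
  b   1    0    1    2
  c   2    1    1    2
  d   3    2    2    1
  e   4    3    3    2
  b   5    4    3    3
Edit distance = dp[5][3] = 3

3


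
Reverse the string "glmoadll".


Input: glmoadll
Reading characters right to left:
  Position 7: 'l'
  Position 6: 'l'
  Position 5: 'd'
  Position 4: 'a'
  Position 3: 'o'
  Position 2: 'm'
  Position 1: 'l'
  Position 0: 'g'
Reversed: lldaomlg

lldaomlg


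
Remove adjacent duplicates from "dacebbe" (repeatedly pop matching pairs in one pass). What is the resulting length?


Input: dacebbe
Stack-based adjacent duplicate removal:
  Read 'd': push. Stack: d
  Read 'a': push. Stack: da
  Read 'c': push. Stack: dac
  Read 'e': push. Stack: dace
  Read 'b': push. Stack: daceb
  Read 'b': matches stack top 'b' => pop. Stack: dace
  Read 'e': matches stack top 'e' => pop. Stack: dac
Final stack: "dac" (length 3)

3


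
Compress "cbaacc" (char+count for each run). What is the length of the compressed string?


Input: cbaacc
Runs:
  'c' x 1 => "c1"
  'b' x 1 => "b1"
  'a' x 2 => "a2"
  'c' x 2 => "c2"
Compressed: "c1b1a2c2"
Compressed length: 8

8


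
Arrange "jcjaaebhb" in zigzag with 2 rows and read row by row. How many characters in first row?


Zigzag "jcjaaebhb" into 2 rows:
Placing characters:
  'j' => row 0
  'c' => row 1
  'j' => row 0
  'a' => row 1
  'a' => row 0
  'e' => row 1
  'b' => row 0
  'h' => row 1
  'b' => row 0
Rows:
  Row 0: "jjabb"
  Row 1: "caeh"
First row length: 5

5


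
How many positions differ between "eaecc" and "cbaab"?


Comparing "eaecc" and "cbaab" position by position:
  Position 0: 'e' vs 'c' => DIFFER
  Position 1: 'a' vs 'b' => DIFFER
  Position 2: 'e' vs 'a' => DIFFER
  Position 3: 'c' vs 'a' => DIFFER
  Position 4: 'c' vs 'b' => DIFFER
Positions that differ: 5

5


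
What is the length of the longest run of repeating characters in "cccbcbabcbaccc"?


Input: "cccbcbabcbaccc"
Scanning for longest run:
  Position 1 ('c'): continues run of 'c', length=2
  Position 2 ('c'): continues run of 'c', length=3
  Position 3 ('b'): new char, reset run to 1
  Position 4 ('c'): new char, reset run to 1
  Position 5 ('b'): new char, reset run to 1
  Position 6 ('a'): new char, reset run to 1
  Position 7 ('b'): new char, reset run to 1
  Position 8 ('c'): new char, reset run to 1
  Position 9 ('b'): new char, reset run to 1
  Position 10 ('a'): new char, reset run to 1
  Position 11 ('c'): new char, reset run to 1
  Position 12 ('c'): continues run of 'c', length=2
  Position 13 ('c'): continues run of 'c', length=3
Longest run: 'c' with length 3

3


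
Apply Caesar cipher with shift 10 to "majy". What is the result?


Caesar cipher: shift "majy" by 10
  'm' (pos 12) + 10 = pos 22 = 'w'
  'a' (pos 0) + 10 = pos 10 = 'k'
  'j' (pos 9) + 10 = pos 19 = 't'
  'y' (pos 24) + 10 = pos 8 = 'i'
Result: wkti

wkti


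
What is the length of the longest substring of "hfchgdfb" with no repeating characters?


Input: "hfchgdfb"
Sliding window (track last position of each char):
  Position 0 ('h'): window [0,0] length 1 -- new best
  Position 1 ('f'): window [0,1] length 2 -- new best
  Position 2 ('c'): window [0,2] length 3 -- new best
  Position 3 ('h'): repeat (last at 0), move window start to 1
  Position 3 ('h'): window [1,3] length 3
  Position 4 ('g'): window [1,4] length 4 -- new best
  Position 5 ('d'): window [1,5] length 5 -- new best
  Position 6 ('f'): repeat (last at 1), move window start to 2
  Position 6 ('f'): window [2,6] length 5
  Position 7 ('b'): window [2,7] length 6 -- new best
Longest substring with no repeats: "chgdfb" with length 6

6


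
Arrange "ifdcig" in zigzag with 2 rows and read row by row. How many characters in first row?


Zigzag "ifdcig" into 2 rows:
Placing characters:
  'i' => row 0
  'f' => row 1
  'd' => row 0
  'c' => row 1
  'i' => row 0
  'g' => row 1
Rows:
  Row 0: "idi"
  Row 1: "fcg"
First row length: 3

3


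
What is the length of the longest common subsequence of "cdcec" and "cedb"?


LCS of "cdcec" and "cedb"
DP table:
           c    e    d    b
      0    0    0    0    0
  c   0    1    1    1    1
  d   0    1    1    2    2
  c   0    1    1    2    2
  e   0    1    2    2    2
  c   0    1    2    2    2
LCS length = dp[5][4] = 2

2


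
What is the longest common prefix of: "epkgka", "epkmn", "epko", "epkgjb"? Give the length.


Words: epkgka, epkmn, epko, epkgjb
  Position 0: all 'e' => match
  Position 1: all 'p' => match
  Position 2: all 'k' => match
  Position 3: ('g', 'm', 'o', 'g') => mismatch, stop
LCP = "epk" (length 3)

3


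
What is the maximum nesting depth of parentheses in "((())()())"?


Input: "((())()())"
Tracking depth:
  Position 0 '(': depth becomes 1
  Position 1 '(': depth becomes 2
  Position 2 '(': depth becomes 3
  Position 3 ')': depth becomes 2
  Position 4 ')': depth becomes 1
  Position 5 '(': depth becomes 2
  Position 6 ')': depth becomes 1
  Position 7 '(': depth becomes 2
  Position 8 ')': depth becomes 1
  Position 9 ')': depth becomes 0
Maximum depth reached: 3

3


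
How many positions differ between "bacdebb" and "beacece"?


Comparing "bacdebb" and "beacece" position by position:
  Position 0: 'b' vs 'b' => same
  Position 1: 'a' vs 'e' => DIFFER
  Position 2: 'c' vs 'a' => DIFFER
  Position 3: 'd' vs 'c' => DIFFER
  Position 4: 'e' vs 'e' => same
  Position 5: 'b' vs 'c' => DIFFER
  Position 6: 'b' vs 'e' => DIFFER
Positions that differ: 5

5


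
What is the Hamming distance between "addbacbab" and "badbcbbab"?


Comparing "addbacbab" and "badbcbbab" position by position:
  Position 0: 'a' vs 'b' => differ
  Position 1: 'd' vs 'a' => differ
  Position 2: 'd' vs 'd' => same
  Position 3: 'b' vs 'b' => same
  Position 4: 'a' vs 'c' => differ
  Position 5: 'c' vs 'b' => differ
  Position 6: 'b' vs 'b' => same
  Position 7: 'a' vs 'a' => same
  Position 8: 'b' vs 'b' => same
Total differences (Hamming distance): 4

4


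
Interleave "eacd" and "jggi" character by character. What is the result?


Interleaving "eacd" and "jggi":
  Position 0: 'e' from first, 'j' from second => "ej"
  Position 1: 'a' from first, 'g' from second => "ag"
  Position 2: 'c' from first, 'g' from second => "cg"
  Position 3: 'd' from first, 'i' from second => "di"
Result: ejagcgdi

ejagcgdi


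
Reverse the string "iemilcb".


Input: iemilcb
Reading characters right to left:
  Position 6: 'b'
  Position 5: 'c'
  Position 4: 'l'
  Position 3: 'i'
  Position 2: 'm'
  Position 1: 'e'
  Position 0: 'i'
Reversed: bclimei

bclimei


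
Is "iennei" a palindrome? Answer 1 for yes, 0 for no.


Input: iennei
Reversed: iennei
  Compare pos 0 ('i') with pos 5 ('i'): match
  Compare pos 1 ('e') with pos 4 ('e'): match
  Compare pos 2 ('n') with pos 3 ('n'): match
Result: palindrome

1


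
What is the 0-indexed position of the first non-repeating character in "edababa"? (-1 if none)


Input: edababa
Character frequencies:
  'a': 3
  'b': 2
  'd': 1
  'e': 1
Scanning left to right for freq == 1:
  Position 0 ('e'): unique! => answer = 0

0


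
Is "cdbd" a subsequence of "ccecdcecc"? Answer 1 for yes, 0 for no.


Check if "cdbd" is a subsequence of "ccecdcecc"
Greedy scan:
  Position 0 ('c'): matches sub[0] = 'c'
  Position 1 ('c'): no match needed
  Position 2 ('e'): no match needed
  Position 3 ('c'): no match needed
  Position 4 ('d'): matches sub[1] = 'd'
  Position 5 ('c'): no match needed
  Position 6 ('e'): no match needed
  Position 7 ('c'): no match needed
  Position 8 ('c'): no match needed
Only matched 2/4 characters => not a subsequence

0


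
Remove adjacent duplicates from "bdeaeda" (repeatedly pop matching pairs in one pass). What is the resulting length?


Input: bdeaeda
Stack-based adjacent duplicate removal:
  Read 'b': push. Stack: b
  Read 'd': push. Stack: bd
  Read 'e': push. Stack: bde
  Read 'a': push. Stack: bdea
  Read 'e': push. Stack: bdeae
  Read 'd': push. Stack: bdeaed
  Read 'a': push. Stack: bdeaeda
Final stack: "bdeaeda" (length 7)

7


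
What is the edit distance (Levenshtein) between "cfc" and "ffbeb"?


Computing edit distance: "cfc" -> "ffbeb"
DP table:
           f    f    b    e    b
      0    1    2    3    4    5
  c   1    1    2    3    4    5
  f   2    1    1    2    3    4
  c   3    2    2    2    3    4
Edit distance = dp[3][5] = 4

4


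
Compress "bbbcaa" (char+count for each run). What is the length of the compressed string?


Input: bbbcaa
Runs:
  'b' x 3 => "b3"
  'c' x 1 => "c1"
  'a' x 2 => "a2"
Compressed: "b3c1a2"
Compressed length: 6

6


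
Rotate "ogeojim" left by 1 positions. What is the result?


Input: "ogeojim", rotate left by 1
First 1 characters: "o"
Remaining characters: "geojim"
Concatenate remaining + first: "geojim" + "o" = "geojimo"

geojimo


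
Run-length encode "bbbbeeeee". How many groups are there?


Input: bbbbeeeee
Scanning for consecutive runs:
  Group 1: 'b' x 4 (positions 0-3)
  Group 2: 'e' x 5 (positions 4-8)
Total groups: 2

2


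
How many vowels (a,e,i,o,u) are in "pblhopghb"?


Input: pblhopghb
Checking each character:
  'p' at position 0: consonant
  'b' at position 1: consonant
  'l' at position 2: consonant
  'h' at position 3: consonant
  'o' at position 4: vowel (running total: 1)
  'p' at position 5: consonant
  'g' at position 6: consonant
  'h' at position 7: consonant
  'b' at position 8: consonant
Total vowels: 1

1


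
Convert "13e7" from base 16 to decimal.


Input: "13e7" in base 16
Positional expansion:
  Digit '1' (value 1) x 16^3 = 4096
  Digit '3' (value 3) x 16^2 = 768
  Digit 'e' (value 14) x 16^1 = 224
  Digit '7' (value 7) x 16^0 = 7
Sum = 5095

5095


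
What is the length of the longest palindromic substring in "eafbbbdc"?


Input: "eafbbbdc"
Checking substrings for palindromes:
  [3:6] "bbb" (len 3) => palindrome
  [3:5] "bb" (len 2) => palindrome
  [4:6] "bb" (len 2) => palindrome
Longest palindromic substring: "bbb" with length 3

3


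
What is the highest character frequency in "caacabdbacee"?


Input: caacabdbacee
Character counts:
  'a': 4
  'b': 2
  'c': 3
  'd': 1
  'e': 2
Maximum frequency: 4

4


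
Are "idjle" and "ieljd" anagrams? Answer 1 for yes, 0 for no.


Strings: "idjle", "ieljd"
Sorted first:  deijl
Sorted second: deijl
Sorted forms match => anagrams

1


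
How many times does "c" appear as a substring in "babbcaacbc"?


Searching for "c" in "babbcaacbc"
Scanning each position:
  Position 0: "b" => no
  Position 1: "a" => no
  Position 2: "b" => no
  Position 3: "b" => no
  Position 4: "c" => MATCH
  Position 5: "a" => no
  Position 6: "a" => no
  Position 7: "c" => MATCH
  Position 8: "b" => no
  Position 9: "c" => MATCH
Total occurrences: 3

3


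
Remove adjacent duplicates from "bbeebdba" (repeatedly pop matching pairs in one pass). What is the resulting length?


Input: bbeebdba
Stack-based adjacent duplicate removal:
  Read 'b': push. Stack: b
  Read 'b': matches stack top 'b' => pop. Stack: (empty)
  Read 'e': push. Stack: e
  Read 'e': matches stack top 'e' => pop. Stack: (empty)
  Read 'b': push. Stack: b
  Read 'd': push. Stack: bd
  Read 'b': push. Stack: bdb
  Read 'a': push. Stack: bdba
Final stack: "bdba" (length 4)

4


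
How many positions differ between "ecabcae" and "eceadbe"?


Comparing "ecabcae" and "eceadbe" position by position:
  Position 0: 'e' vs 'e' => same
  Position 1: 'c' vs 'c' => same
  Position 2: 'a' vs 'e' => DIFFER
  Position 3: 'b' vs 'a' => DIFFER
  Position 4: 'c' vs 'd' => DIFFER
  Position 5: 'a' vs 'b' => DIFFER
  Position 6: 'e' vs 'e' => same
Positions that differ: 4

4


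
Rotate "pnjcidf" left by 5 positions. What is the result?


Input: "pnjcidf", rotate left by 5
First 5 characters: "pnjci"
Remaining characters: "df"
Concatenate remaining + first: "df" + "pnjci" = "dfpnjci"

dfpnjci


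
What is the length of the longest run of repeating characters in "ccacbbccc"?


Input: "ccacbbccc"
Scanning for longest run:
  Position 1 ('c'): continues run of 'c', length=2
  Position 2 ('a'): new char, reset run to 1
  Position 3 ('c'): new char, reset run to 1
  Position 4 ('b'): new char, reset run to 1
  Position 5 ('b'): continues run of 'b', length=2
  Position 6 ('c'): new char, reset run to 1
  Position 7 ('c'): continues run of 'c', length=2
  Position 8 ('c'): continues run of 'c', length=3
Longest run: 'c' with length 3

3


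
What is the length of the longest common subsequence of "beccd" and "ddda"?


LCS of "beccd" and "ddda"
DP table:
           d    d    d    a
      0    0    0    0    0
  b   0    0    0    0    0
  e   0    0    0    0    0
  c   0    0    0    0    0
  c   0    0    0    0    0
  d   0    1    1    1    1
LCS length = dp[5][4] = 1

1


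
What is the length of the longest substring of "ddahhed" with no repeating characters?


Input: "ddahhed"
Sliding window (track last position of each char):
  Position 0 ('d'): window [0,0] length 1 -- new best
  Position 1 ('d'): repeat (last at 0), move window start to 1
  Position 1 ('d'): window [1,1] length 1
  Position 2 ('a'): window [1,2] length 2 -- new best
  Position 3 ('h'): window [1,3] length 3 -- new best
  Position 4 ('h'): repeat (last at 3), move window start to 4
  Position 4 ('h'): window [4,4] length 1
  Position 5 ('e'): window [4,5] length 2
  Position 6 ('d'): window [4,6] length 3
Longest substring with no repeats: "dah" with length 3

3


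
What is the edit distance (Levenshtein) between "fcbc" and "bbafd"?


Computing edit distance: "fcbc" -> "bbafd"
DP table:
           b    b    a    f    d
      0    1    2    3    4    5
  f   1    1    2    3    3    4
  c   2    2    2    3    4    4
  b   3    2    2    3    4    5
  c   4    3    3    3    4    5
Edit distance = dp[4][5] = 5

5


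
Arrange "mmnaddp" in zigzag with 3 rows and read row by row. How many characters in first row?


Zigzag "mmnaddp" into 3 rows:
Placing characters:
  'm' => row 0
  'm' => row 1
  'n' => row 2
  'a' => row 1
  'd' => row 0
  'd' => row 1
  'p' => row 2
Rows:
  Row 0: "md"
  Row 1: "mad"
  Row 2: "np"
First row length: 2

2


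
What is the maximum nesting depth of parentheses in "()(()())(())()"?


Input: "()(()())(())()"
Tracking depth:
  Position 0 '(': depth becomes 1
  Position 1 ')': depth becomes 0
  Position 2 '(': depth becomes 1
  Position 3 '(': depth becomes 2
  Position 4 ')': depth becomes 1
  Position 5 '(': depth becomes 2
  Position 6 ')': depth becomes 1
  Position 7 ')': depth becomes 0
  Position 8 '(': depth becomes 1
  Position 9 '(': depth becomes 2
  Position 10 ')': depth becomes 1
  Position 11 ')': depth becomes 0
  Position 12 '(': depth becomes 1
  Position 13 ')': depth becomes 0
Maximum depth reached: 2

2


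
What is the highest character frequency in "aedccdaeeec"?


Input: aedccdaeeec
Character counts:
  'a': 2
  'c': 3
  'd': 2
  'e': 4
Maximum frequency: 4

4


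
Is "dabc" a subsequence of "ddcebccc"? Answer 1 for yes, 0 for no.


Check if "dabc" is a subsequence of "ddcebccc"
Greedy scan:
  Position 0 ('d'): matches sub[0] = 'd'
  Position 1 ('d'): no match needed
  Position 2 ('c'): no match needed
  Position 3 ('e'): no match needed
  Position 4 ('b'): no match needed
  Position 5 ('c'): no match needed
  Position 6 ('c'): no match needed
  Position 7 ('c'): no match needed
Only matched 1/4 characters => not a subsequence

0


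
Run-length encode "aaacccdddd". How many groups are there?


Input: aaacccdddd
Scanning for consecutive runs:
  Group 1: 'a' x 3 (positions 0-2)
  Group 2: 'c' x 3 (positions 3-5)
  Group 3: 'd' x 4 (positions 6-9)
Total groups: 3

3


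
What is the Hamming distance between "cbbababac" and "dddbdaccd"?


Comparing "cbbababac" and "dddbdaccd" position by position:
  Position 0: 'c' vs 'd' => differ
  Position 1: 'b' vs 'd' => differ
  Position 2: 'b' vs 'd' => differ
  Position 3: 'a' vs 'b' => differ
  Position 4: 'b' vs 'd' => differ
  Position 5: 'a' vs 'a' => same
  Position 6: 'b' vs 'c' => differ
  Position 7: 'a' vs 'c' => differ
  Position 8: 'c' vs 'd' => differ
Total differences (Hamming distance): 8

8


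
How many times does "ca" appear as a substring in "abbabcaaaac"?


Searching for "ca" in "abbabcaaaac"
Scanning each position:
  Position 0: "ab" => no
  Position 1: "bb" => no
  Position 2: "ba" => no
  Position 3: "ab" => no
  Position 4: "bc" => no
  Position 5: "ca" => MATCH
  Position 6: "aa" => no
  Position 7: "aa" => no
  Position 8: "aa" => no
  Position 9: "ac" => no
Total occurrences: 1

1


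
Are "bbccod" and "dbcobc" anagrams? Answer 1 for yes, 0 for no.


Strings: "bbccod", "dbcobc"
Sorted first:  bbccdo
Sorted second: bbccdo
Sorted forms match => anagrams

1


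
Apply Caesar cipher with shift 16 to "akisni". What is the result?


Caesar cipher: shift "akisni" by 16
  'a' (pos 0) + 16 = pos 16 = 'q'
  'k' (pos 10) + 16 = pos 0 = 'a'
  'i' (pos 8) + 16 = pos 24 = 'y'
  's' (pos 18) + 16 = pos 8 = 'i'
  'n' (pos 13) + 16 = pos 3 = 'd'
  'i' (pos 8) + 16 = pos 24 = 'y'
Result: qayidy

qayidy


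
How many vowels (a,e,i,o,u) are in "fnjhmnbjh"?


Input: fnjhmnbjh
Checking each character:
  'f' at position 0: consonant
  'n' at position 1: consonant
  'j' at position 2: consonant
  'h' at position 3: consonant
  'm' at position 4: consonant
  'n' at position 5: consonant
  'b' at position 6: consonant
  'j' at position 7: consonant
  'h' at position 8: consonant
Total vowels: 0

0


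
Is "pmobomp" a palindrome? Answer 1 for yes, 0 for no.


Input: pmobomp
Reversed: pmobomp
  Compare pos 0 ('p') with pos 6 ('p'): match
  Compare pos 1 ('m') with pos 5 ('m'): match
  Compare pos 2 ('o') with pos 4 ('o'): match
Result: palindrome

1


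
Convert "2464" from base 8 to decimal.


Input: "2464" in base 8
Positional expansion:
  Digit '2' (value 2) x 8^3 = 1024
  Digit '4' (value 4) x 8^2 = 256
  Digit '6' (value 6) x 8^1 = 48
  Digit '4' (value 4) x 8^0 = 4
Sum = 1332

1332


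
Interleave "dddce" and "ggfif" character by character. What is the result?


Interleaving "dddce" and "ggfif":
  Position 0: 'd' from first, 'g' from second => "dg"
  Position 1: 'd' from first, 'g' from second => "dg"
  Position 2: 'd' from first, 'f' from second => "df"
  Position 3: 'c' from first, 'i' from second => "ci"
  Position 4: 'e' from first, 'f' from second => "ef"
Result: dgdgdfcief

dgdgdfcief


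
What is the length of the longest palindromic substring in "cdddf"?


Input: "cdddf"
Checking substrings for palindromes:
  [1:4] "ddd" (len 3) => palindrome
  [1:3] "dd" (len 2) => palindrome
  [2:4] "dd" (len 2) => palindrome
Longest palindromic substring: "ddd" with length 3

3


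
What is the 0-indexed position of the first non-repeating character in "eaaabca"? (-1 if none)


Input: eaaabca
Character frequencies:
  'a': 4
  'b': 1
  'c': 1
  'e': 1
Scanning left to right for freq == 1:
  Position 0 ('e'): unique! => answer = 0

0


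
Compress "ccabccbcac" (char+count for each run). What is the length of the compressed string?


Input: ccabccbcac
Runs:
  'c' x 2 => "c2"
  'a' x 1 => "a1"
  'b' x 1 => "b1"
  'c' x 2 => "c2"
  'b' x 1 => "b1"
  'c' x 1 => "c1"
  'a' x 1 => "a1"
  'c' x 1 => "c1"
Compressed: "c2a1b1c2b1c1a1c1"
Compressed length: 16

16


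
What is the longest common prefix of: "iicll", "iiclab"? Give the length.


Words: iicll, iiclab
  Position 0: all 'i' => match
  Position 1: all 'i' => match
  Position 2: all 'c' => match
  Position 3: all 'l' => match
  Position 4: ('l', 'a') => mismatch, stop
LCP = "iicl" (length 4)

4


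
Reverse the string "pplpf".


Input: pplpf
Reading characters right to left:
  Position 4: 'f'
  Position 3: 'p'
  Position 2: 'l'
  Position 1: 'p'
  Position 0: 'p'
Reversed: fplpp

fplpp


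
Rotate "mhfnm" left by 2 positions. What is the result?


Input: "mhfnm", rotate left by 2
First 2 characters: "mh"
Remaining characters: "fnm"
Concatenate remaining + first: "fnm" + "mh" = "fnmmh"

fnmmh


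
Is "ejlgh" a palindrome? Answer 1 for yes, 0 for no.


Input: ejlgh
Reversed: hglje
  Compare pos 0 ('e') with pos 4 ('h'): MISMATCH
  Compare pos 1 ('j') with pos 3 ('g'): MISMATCH
Result: not a palindrome

0


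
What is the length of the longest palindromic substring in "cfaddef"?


Input: "cfaddef"
Checking substrings for palindromes:
  [3:5] "dd" (len 2) => palindrome
Longest palindromic substring: "dd" with length 2

2


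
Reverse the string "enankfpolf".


Input: enankfpolf
Reading characters right to left:
  Position 9: 'f'
  Position 8: 'l'
  Position 7: 'o'
  Position 6: 'p'
  Position 5: 'f'
  Position 4: 'k'
  Position 3: 'n'
  Position 2: 'a'
  Position 1: 'n'
  Position 0: 'e'
Reversed: flopfknane

flopfknane


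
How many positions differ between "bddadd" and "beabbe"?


Comparing "bddadd" and "beabbe" position by position:
  Position 0: 'b' vs 'b' => same
  Position 1: 'd' vs 'e' => DIFFER
  Position 2: 'd' vs 'a' => DIFFER
  Position 3: 'a' vs 'b' => DIFFER
  Position 4: 'd' vs 'b' => DIFFER
  Position 5: 'd' vs 'e' => DIFFER
Positions that differ: 5

5


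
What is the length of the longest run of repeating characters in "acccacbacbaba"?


Input: "acccacbacbaba"
Scanning for longest run:
  Position 1 ('c'): new char, reset run to 1
  Position 2 ('c'): continues run of 'c', length=2
  Position 3 ('c'): continues run of 'c', length=3
  Position 4 ('a'): new char, reset run to 1
  Position 5 ('c'): new char, reset run to 1
  Position 6 ('b'): new char, reset run to 1
  Position 7 ('a'): new char, reset run to 1
  Position 8 ('c'): new char, reset run to 1
  Position 9 ('b'): new char, reset run to 1
  Position 10 ('a'): new char, reset run to 1
  Position 11 ('b'): new char, reset run to 1
  Position 12 ('a'): new char, reset run to 1
Longest run: 'c' with length 3

3


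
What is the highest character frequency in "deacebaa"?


Input: deacebaa
Character counts:
  'a': 3
  'b': 1
  'c': 1
  'd': 1
  'e': 2
Maximum frequency: 3

3


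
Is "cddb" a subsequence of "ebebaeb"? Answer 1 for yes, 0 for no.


Check if "cddb" is a subsequence of "ebebaeb"
Greedy scan:
  Position 0 ('e'): no match needed
  Position 1 ('b'): no match needed
  Position 2 ('e'): no match needed
  Position 3 ('b'): no match needed
  Position 4 ('a'): no match needed
  Position 5 ('e'): no match needed
  Position 6 ('b'): no match needed
Only matched 0/4 characters => not a subsequence

0


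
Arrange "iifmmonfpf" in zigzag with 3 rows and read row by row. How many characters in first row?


Zigzag "iifmmonfpf" into 3 rows:
Placing characters:
  'i' => row 0
  'i' => row 1
  'f' => row 2
  'm' => row 1
  'm' => row 0
  'o' => row 1
  'n' => row 2
  'f' => row 1
  'p' => row 0
  'f' => row 1
Rows:
  Row 0: "imp"
  Row 1: "imoff"
  Row 2: "fn"
First row length: 3

3


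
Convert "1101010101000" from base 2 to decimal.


Input: "1101010101000" in base 2
Positional expansion:
  Digit '1' (value 1) x 2^12 = 4096
  Digit '1' (value 1) x 2^11 = 2048
  Digit '0' (value 0) x 2^10 = 0
  Digit '1' (value 1) x 2^9 = 512
  Digit '0' (value 0) x 2^8 = 0
  Digit '1' (value 1) x 2^7 = 128
  Digit '0' (value 0) x 2^6 = 0
  Digit '1' (value 1) x 2^5 = 32
  Digit '0' (value 0) x 2^4 = 0
  Digit '1' (value 1) x 2^3 = 8
  Digit '0' (value 0) x 2^2 = 0
  Digit '0' (value 0) x 2^1 = 0
  Digit '0' (value 0) x 2^0 = 0
Sum = 6824

6824


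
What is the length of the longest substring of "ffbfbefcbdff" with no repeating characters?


Input: "ffbfbefcbdff"
Sliding window (track last position of each char):
  Position 0 ('f'): window [0,0] length 1 -- new best
  Position 1 ('f'): repeat (last at 0), move window start to 1
  Position 1 ('f'): window [1,1] length 1
  Position 2 ('b'): window [1,2] length 2 -- new best
  Position 3 ('f'): repeat (last at 1), move window start to 2
  Position 3 ('f'): window [2,3] length 2
  Position 4 ('b'): repeat (last at 2), move window start to 3
  Position 4 ('b'): window [3,4] length 2
  Position 5 ('e'): window [3,5] length 3 -- new best
  Position 6 ('f'): repeat (last at 3), move window start to 4
  Position 6 ('f'): window [4,6] length 3
  Position 7 ('c'): window [4,7] length 4 -- new best
  Position 8 ('b'): repeat (last at 4), move window start to 5
  Position 8 ('b'): window [5,8] length 4
  Position 9 ('d'): window [5,9] length 5 -- new best
  Position 10 ('f'): repeat (last at 6), move window start to 7
  Position 10 ('f'): window [7,10] length 4
  Position 11 ('f'): repeat (last at 10), move window start to 11
  Position 11 ('f'): window [11,11] length 1
Longest substring with no repeats: "efcbd" with length 5

5


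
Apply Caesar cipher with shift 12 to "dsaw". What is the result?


Caesar cipher: shift "dsaw" by 12
  'd' (pos 3) + 12 = pos 15 = 'p'
  's' (pos 18) + 12 = pos 4 = 'e'
  'a' (pos 0) + 12 = pos 12 = 'm'
  'w' (pos 22) + 12 = pos 8 = 'i'
Result: pemi

pemi
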